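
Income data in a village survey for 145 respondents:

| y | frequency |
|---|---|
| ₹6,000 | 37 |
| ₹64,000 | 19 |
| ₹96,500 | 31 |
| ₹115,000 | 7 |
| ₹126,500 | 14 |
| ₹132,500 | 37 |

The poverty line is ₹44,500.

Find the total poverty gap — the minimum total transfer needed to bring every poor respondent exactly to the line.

₹1,424,500

Below the line: 37×₹6,000 (q = 37 of N = 145).
Individual gaps: 37×(44500−6000) = 1424500.
Aggregate gap = ₹1,424,500.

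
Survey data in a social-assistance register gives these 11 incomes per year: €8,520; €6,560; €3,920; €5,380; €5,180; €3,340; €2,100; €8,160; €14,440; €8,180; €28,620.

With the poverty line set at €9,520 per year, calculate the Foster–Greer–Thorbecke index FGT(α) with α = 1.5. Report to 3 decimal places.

0.234

Incomes under z: €2,100, €3,340, €3,920, €5,180, €5,380, €6,560, €8,160, €8,180, €8,520 (q = 9 of N = 11).
Gap ratios (z−y)/z: (9520−2100)/9520 = 0.7794; (9520−3340)/9520 = 0.6492; (9520−3920)/9520 = 0.5882; (9520−5180)/9520 = 0.4559; (9520−5380)/9520 = 0.4349; (9520−6560)/9520 = 0.3109; (9520−8160)/9520 = 0.1429; (9520−8180)/9520 = 0.1408; (9520−8520)/9520 = 0.1050.
Raised to α = 1.5: 0.68810; 0.52303; 0.45116; 0.30781; 0.28678; 0.17337; 0.05399; 0.05281; 0.03404.
Sum = 2.571091; FGT(1.5) = 2.571091 / 11 = 0.234.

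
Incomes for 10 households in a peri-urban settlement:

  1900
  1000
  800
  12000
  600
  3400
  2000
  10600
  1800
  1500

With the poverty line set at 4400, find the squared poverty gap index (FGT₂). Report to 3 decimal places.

Incomes under z: 600, 800, 1000, 1500, 1800, 1900, 2000, 3400 (q = 8 of N = 10).
Relative gaps: (4400−600)/4400 = 0.8636; (4400−800)/4400 = 0.8182; (4400−1000)/4400 = 0.7727; (4400−1500)/4400 = 0.6591; (4400−1800)/4400 = 0.5909; (4400−1900)/4400 = 0.5682; (4400−2000)/4400 = 0.5455; (4400−3400)/4400 = 0.2273.
Squared: 0.7459; 0.6694; 0.5971; 0.4344; 0.3492; 0.3228; 0.2975; 0.0517.
Sum = 3.467975; P₂ = 3.467975 / 10 = 0.347.

0.347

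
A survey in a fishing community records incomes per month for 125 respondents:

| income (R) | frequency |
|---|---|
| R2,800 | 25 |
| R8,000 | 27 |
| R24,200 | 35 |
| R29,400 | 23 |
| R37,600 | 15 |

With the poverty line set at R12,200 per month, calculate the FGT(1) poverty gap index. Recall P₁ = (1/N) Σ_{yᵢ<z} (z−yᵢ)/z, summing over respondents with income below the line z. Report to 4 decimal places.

0.2285

Poor units: 25×R2,800, 27×R8,000 (q = 52 of N = 125).
Shortfall ratios: (12200−2800)/12200 = 0.7705 (×25); (12200−8000)/12200 = 0.3443 (×27).
Σ = 28.557377. Dividing by the full population N = 125 gives P₁ = 0.2285.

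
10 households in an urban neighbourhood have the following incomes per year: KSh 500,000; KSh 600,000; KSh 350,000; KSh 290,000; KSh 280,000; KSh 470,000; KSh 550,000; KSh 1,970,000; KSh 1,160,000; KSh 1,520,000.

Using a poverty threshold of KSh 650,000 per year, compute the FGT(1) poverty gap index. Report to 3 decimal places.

Below the line: KSh 280,000, KSh 290,000, KSh 350,000, KSh 470,000, KSh 500,000, KSh 550,000, KSh 600,000 (q = 7 of N = 10).
Shortfall ratios: (650000−280000)/650000 = 0.5692; (650000−290000)/650000 = 0.5538; (650000−350000)/650000 = 0.4615; (650000−470000)/650000 = 0.2769; (650000−500000)/650000 = 0.2308; (650000−550000)/650000 = 0.1538; (650000−600000)/650000 = 0.0769.
Sum of shortfalls = 2.323077; P₁ averages over all N: 2.323077 / 10 = 0.232.

0.232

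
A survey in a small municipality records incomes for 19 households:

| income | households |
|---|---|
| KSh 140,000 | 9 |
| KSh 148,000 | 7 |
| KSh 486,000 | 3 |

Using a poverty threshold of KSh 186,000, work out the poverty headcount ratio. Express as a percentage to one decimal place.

84.2%

16 of the 19 households have income below KSh 186,000.
H = 16/19 = 84.2%.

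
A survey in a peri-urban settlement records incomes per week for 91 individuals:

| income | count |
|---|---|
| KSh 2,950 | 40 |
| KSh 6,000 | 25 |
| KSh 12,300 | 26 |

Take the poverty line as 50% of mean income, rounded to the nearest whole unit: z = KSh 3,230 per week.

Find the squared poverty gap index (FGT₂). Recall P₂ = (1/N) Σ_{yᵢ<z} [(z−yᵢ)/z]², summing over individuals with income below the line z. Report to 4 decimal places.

0.0033

Below z: 40×KSh 2,950 (q = 40 of N = 91).
Relative gaps: (3230−2950)/3230 = 0.0867 (×40).
Squared: 0.0075 (×40).
Sum = 0.300588; P₂ = 0.300588 / 91 = 0.0033.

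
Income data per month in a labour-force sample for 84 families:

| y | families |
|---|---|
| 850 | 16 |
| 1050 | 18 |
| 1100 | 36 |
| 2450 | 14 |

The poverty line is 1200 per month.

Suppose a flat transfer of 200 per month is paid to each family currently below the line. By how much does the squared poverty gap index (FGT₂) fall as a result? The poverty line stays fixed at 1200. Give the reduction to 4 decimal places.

0.0196

Before: below the line — 16×850, 18×1050, 36×1100; squared poverty gap index (FGT₂) = 0.022528.
After the 200 transfer: below the line — 16×1050; squared poverty gap index (FGT₂) = 0.002976.
Reduction = 0.022528 − 0.002976 = 0.0196.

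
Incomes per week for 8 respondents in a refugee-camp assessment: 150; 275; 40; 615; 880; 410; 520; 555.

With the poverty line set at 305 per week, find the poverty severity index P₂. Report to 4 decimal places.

Below z: 40, 150, 275 (q = 3 of N = 8).
Gap ratios (z−y)/z: (305−40)/305 = 0.8689; (305−150)/305 = 0.5082; (305−275)/305 = 0.0984.
Squared: 0.7549; 0.2583; 0.0097.
Sum = 1.022843; P₂ = 1.022843 / 8 = 0.1279.

0.1279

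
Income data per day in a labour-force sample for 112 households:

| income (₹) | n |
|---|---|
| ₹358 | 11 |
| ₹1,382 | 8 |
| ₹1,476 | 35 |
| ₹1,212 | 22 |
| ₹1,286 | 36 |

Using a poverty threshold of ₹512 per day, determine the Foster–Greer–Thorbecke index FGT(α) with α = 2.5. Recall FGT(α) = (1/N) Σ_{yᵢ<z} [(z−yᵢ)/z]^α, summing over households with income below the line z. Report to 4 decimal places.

Below the line: 11×₹358 (q = 11 of N = 112).
Relative gaps: (512−358)/512 = 0.3008 (×11).
Raised to α = 2.5: 0.04962 (×11).
Sum = 0.545782; FGT(2.5) = 0.545782 / 112 = 0.0049.

0.0049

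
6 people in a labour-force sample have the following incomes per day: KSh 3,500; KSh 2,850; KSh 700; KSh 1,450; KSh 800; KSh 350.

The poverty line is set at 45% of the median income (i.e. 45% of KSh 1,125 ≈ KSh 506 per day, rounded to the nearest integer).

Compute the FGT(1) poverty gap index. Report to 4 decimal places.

0.0514

Below z: KSh 350 (q = 1 of N = 6).
Normalized shortfalls: (506−350)/506 = 0.3083.
Σ = 0.308300. Dividing by the full population N = 6 gives P₁ = 0.0514.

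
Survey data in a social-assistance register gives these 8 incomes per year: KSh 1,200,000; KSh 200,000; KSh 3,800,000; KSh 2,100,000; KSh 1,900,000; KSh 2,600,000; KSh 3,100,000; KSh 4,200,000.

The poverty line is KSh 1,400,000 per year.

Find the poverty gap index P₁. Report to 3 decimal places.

0.125

Below the line: KSh 200,000, KSh 1,200,000 (q = 2 of N = 8).
Normalized shortfalls: (1400000−200000)/1400000 = 0.8571; (1400000−1200000)/1400000 = 0.1429.
Sum of shortfalls = 1.000000; P₁ averages over all N: 1.000000 / 8 = 0.125.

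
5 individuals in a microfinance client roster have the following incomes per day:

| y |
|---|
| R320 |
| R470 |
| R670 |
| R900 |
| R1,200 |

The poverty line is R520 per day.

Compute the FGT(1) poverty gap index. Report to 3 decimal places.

Below z: R320, R470 (q = 2 of N = 5).
Shortfall ratios: (520−320)/520 = 0.3846; (520−470)/520 = 0.0962.
Sum of shortfalls = 0.480769; P₁ averages over all N: 0.480769 / 5 = 0.096.

0.096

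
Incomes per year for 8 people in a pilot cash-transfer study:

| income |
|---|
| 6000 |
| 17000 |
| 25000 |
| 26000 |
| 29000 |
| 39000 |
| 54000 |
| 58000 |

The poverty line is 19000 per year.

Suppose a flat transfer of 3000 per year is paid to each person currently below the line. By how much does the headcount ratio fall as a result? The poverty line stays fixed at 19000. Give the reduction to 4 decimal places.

Before: below the line — 6000, 17000; headcount ratio = 0.250000.
After the 3000 transfer: below the line — 9000; headcount ratio = 0.125000.
Reduction = 0.250000 − 0.125000 = 0.1250.

0.1250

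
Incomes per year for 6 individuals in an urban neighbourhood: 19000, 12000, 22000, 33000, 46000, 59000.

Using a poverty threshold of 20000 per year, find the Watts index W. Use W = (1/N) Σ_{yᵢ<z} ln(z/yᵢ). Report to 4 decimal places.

Below the line: 12000, 19000 (q = 2 of N = 6).
Log shortfalls: ln(20000/12000) = 0.5108; ln(20000/19000) = 0.0513.
W = 0.562119 / 6 = 0.0937.

0.0937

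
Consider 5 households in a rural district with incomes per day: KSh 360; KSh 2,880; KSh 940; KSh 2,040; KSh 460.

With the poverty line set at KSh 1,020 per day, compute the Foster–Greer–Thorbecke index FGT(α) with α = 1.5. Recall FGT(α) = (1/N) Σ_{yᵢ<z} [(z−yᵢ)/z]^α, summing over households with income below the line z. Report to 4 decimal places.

Below z: KSh 360, KSh 460, KSh 940 (q = 3 of N = 5).
Shortfall ratios: (1020−360)/1020 = 0.6471; (1020−460)/1020 = 0.5490; (1020−940)/1020 = 0.0784.
Raised to α = 1.5: 0.52049; 0.40680; 0.02197.
Sum = 0.949260; FGT(1.5) = 0.949260 / 5 = 0.1899.

0.1899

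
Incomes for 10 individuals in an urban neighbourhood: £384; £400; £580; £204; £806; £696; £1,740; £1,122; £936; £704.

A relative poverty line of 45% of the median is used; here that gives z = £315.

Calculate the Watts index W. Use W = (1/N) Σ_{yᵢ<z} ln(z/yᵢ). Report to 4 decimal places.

Incomes under z: £204 (q = 1 of N = 10).
ln(z/y) terms: ln(315/204) = 0.4345.
W = 0.434453 / 10 = 0.0434.

0.0434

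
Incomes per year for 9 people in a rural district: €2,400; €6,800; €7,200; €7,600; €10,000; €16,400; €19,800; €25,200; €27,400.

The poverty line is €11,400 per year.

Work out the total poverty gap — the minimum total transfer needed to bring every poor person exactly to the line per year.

Below z: €2,400, €6,800, €7,200, €7,600, €10,000 (q = 5 of N = 9).
Individual gaps: 11400−2400 = 9000; 11400−6800 = 4600; 11400−7200 = 4200; 11400−7600 = 3800; 11400−10000 = 1400.
Aggregate gap = €23,000.

€23,000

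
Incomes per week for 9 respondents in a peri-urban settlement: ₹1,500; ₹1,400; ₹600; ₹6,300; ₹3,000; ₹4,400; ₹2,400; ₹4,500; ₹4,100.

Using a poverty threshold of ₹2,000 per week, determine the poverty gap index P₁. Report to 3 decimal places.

0.139

Poor units: ₹600, ₹1,400, ₹1,500 (q = 3 of N = 9).
Gap ratios (z−y)/z: (2000−600)/2000 = 0.7000; (2000−1400)/2000 = 0.3000; (2000−1500)/2000 = 0.2500.
Sum of shortfalls = 1.250000; P₁ averages over all N: 1.250000 / 9 = 0.139.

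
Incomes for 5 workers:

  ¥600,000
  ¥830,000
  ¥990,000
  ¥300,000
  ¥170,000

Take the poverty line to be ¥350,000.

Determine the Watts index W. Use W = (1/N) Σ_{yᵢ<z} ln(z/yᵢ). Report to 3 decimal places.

Below z: ¥170,000, ¥300,000 (q = 2 of N = 5).
Log gaps: ln(350000/170000) = 0.7221; ln(350000/300000) = 0.1542.
W = 0.876285 / 5 = 0.175.

0.175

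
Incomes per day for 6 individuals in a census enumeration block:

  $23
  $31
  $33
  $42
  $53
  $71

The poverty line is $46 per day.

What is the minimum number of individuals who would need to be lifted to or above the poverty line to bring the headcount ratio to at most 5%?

4

Currently q = 4 of N = 6 are below the line (H = 0.667).
A headcount ratio of at most 5% allows at most ⌊0.05 × 6⌋ = 0 poor individuals.
So at least 4 − 0 = 4 must be lifted.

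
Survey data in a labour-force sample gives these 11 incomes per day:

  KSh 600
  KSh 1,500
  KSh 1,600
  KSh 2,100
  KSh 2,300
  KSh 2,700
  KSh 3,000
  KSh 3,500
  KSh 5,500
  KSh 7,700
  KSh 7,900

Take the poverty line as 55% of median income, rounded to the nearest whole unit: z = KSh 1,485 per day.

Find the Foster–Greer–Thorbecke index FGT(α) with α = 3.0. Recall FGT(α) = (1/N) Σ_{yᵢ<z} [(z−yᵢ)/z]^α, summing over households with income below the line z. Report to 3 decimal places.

0.019

Incomes under z: KSh 600 (q = 1 of N = 11).
Relative gaps: (1485−600)/1485 = 0.5960.
Raised to α = 3.0: 0.21167.
Sum = 0.211666; FGT(3.0) = 0.211666 / 11 = 0.019.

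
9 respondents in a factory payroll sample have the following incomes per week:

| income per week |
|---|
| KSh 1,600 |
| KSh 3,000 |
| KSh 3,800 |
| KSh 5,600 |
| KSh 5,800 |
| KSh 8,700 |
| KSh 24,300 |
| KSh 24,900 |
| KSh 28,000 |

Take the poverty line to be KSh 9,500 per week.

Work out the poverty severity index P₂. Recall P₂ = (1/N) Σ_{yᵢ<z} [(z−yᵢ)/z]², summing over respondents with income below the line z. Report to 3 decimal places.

0.205

Below the line: KSh 1,600, KSh 3,000, KSh 3,800, KSh 5,600, KSh 5,800, KSh 8,700 (q = 6 of N = 9).
Relative gaps: (9500−1600)/9500 = 0.8316; (9500−3000)/9500 = 0.6842; (9500−3800)/9500 = 0.6000; (9500−5600)/9500 = 0.4105; (9500−5800)/9500 = 0.3895; (9500−8700)/9500 = 0.0842.
Squared: 0.6915; 0.4681; 0.3600; 0.1685; 0.1517; 0.0071.
Sum = 1.846981; P₂ = 1.846981 / 9 = 0.205.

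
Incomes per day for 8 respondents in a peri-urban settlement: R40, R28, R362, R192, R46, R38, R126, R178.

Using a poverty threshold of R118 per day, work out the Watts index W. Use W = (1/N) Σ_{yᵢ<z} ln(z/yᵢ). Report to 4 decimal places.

Incomes under z: R28, R38, R40, R46 (q = 4 of N = 8).
ln(z/y) terms: ln(118/28) = 1.4385; ln(118/38) = 1.1331; ln(118/40) = 1.0818; ln(118/46) = 0.9420.
W = 4.595427 / 8 = 0.5744.

0.5744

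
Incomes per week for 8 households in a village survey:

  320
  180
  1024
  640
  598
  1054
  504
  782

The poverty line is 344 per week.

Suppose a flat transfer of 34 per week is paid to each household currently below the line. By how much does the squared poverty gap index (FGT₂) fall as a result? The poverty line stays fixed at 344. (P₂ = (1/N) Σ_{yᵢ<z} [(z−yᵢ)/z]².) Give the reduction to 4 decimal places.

Before: below the line — 180, 320; squared poverty gap index (FGT₂) = 0.029019.
After the 34 transfer: below the line — 214; squared poverty gap index (FGT₂) = 0.017852.
Reduction = 0.029019 − 0.017852 = 0.0112.

0.0112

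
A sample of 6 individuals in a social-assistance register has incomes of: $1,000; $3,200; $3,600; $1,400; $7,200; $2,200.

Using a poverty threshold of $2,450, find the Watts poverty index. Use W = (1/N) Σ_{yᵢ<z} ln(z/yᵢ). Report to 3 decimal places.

0.261

Incomes under z: $1,000, $1,400, $2,200 (q = 3 of N = 6).
Log gaps: ln(2450/1000) = 0.8961; ln(2450/1400) = 0.5596; ln(2450/2200) = 0.1076.
W = 1.563334 / 6 = 0.261.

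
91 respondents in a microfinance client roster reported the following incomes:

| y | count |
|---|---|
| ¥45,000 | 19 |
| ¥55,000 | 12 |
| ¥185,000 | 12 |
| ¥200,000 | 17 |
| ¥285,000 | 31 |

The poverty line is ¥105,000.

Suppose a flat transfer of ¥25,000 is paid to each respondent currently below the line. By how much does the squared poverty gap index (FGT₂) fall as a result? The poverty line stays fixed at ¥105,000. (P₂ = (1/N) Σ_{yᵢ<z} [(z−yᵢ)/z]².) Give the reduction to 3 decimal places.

0.067

Before: below the line — 19×¥45,000, 12×¥55,000; squared poverty gap index (FGT₂) = 0.09808.
After the ¥25,000 transfer: below the line — 19×¥70,000, 12×¥80,000; squared poverty gap index (FGT₂) = 0.03067.
Reduction = 0.09808 − 0.03067 = 0.067.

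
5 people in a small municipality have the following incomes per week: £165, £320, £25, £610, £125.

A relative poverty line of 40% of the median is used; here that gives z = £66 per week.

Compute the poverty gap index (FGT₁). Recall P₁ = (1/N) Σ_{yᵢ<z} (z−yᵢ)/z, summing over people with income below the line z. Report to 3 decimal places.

Poor units: £25 (q = 1 of N = 5).
Relative gaps: (66−25)/66 = 0.6212.
Σ = 0.621212. Dividing by the full population N = 5 gives P₁ = 0.124.

0.124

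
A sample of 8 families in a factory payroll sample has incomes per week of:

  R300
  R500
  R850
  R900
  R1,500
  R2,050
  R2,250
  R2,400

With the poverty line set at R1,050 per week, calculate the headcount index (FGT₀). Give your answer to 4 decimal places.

0.5000

4 of the 8 families have income below R1,050.
H = 4/8 = 0.5000.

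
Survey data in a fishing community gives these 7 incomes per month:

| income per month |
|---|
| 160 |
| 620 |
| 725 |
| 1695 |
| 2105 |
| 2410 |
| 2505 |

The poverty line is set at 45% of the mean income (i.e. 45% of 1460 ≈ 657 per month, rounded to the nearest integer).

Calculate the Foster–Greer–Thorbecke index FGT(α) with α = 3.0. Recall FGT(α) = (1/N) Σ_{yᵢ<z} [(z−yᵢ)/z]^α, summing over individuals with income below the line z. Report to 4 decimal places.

0.0619

Incomes under z: 160, 620 (q = 2 of N = 7).
Relative gaps: (657−160)/657 = 0.7565; (657−620)/657 = 0.0563.
Raised to α = 3.0: 0.43289; 0.00018.
Sum = 0.433064; FGT(3.0) = 0.433064 / 7 = 0.0619.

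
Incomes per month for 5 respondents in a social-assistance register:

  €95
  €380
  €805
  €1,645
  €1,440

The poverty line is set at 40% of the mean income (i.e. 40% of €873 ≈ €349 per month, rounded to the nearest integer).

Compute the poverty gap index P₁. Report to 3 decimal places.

0.146

Below z: €95 (q = 1 of N = 5).
Relative gaps: (349−95)/349 = 0.7278.
Sum of shortfalls = 0.727794; P₁ averages over all N: 0.727794 / 5 = 0.146.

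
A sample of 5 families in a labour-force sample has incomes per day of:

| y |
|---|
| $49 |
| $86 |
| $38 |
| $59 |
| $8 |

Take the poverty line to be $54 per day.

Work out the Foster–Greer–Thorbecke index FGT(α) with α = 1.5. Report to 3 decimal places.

Poor units: $8, $38, $49 (q = 3 of N = 5).
Normalized shortfalls: (54−8)/54 = 0.8519; (54−38)/54 = 0.2963; (54−49)/54 = 0.0926.
Raised to α = 1.5: 0.78622; 0.16128; 0.02818.
Sum = 0.975682; FGT(1.5) = 0.975682 / 5 = 0.195.

0.195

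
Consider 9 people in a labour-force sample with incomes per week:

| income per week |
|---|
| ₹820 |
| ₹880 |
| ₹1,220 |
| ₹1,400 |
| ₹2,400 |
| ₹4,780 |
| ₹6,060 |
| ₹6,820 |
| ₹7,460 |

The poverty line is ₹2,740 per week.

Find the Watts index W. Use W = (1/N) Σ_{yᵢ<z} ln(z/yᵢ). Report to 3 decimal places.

Below the line: ₹820, ₹880, ₹1,220, ₹1,400, ₹2,400 (q = 5 of N = 9).
ln(z/y) terms: ln(2740/820) = 1.2064; ln(2740/880) = 1.1358; ln(2740/1220) = 0.8091; ln(2740/1400) = 0.6715; ln(2740/2400) = 0.1325.
W = 3.955282 / 9 = 0.439.

0.439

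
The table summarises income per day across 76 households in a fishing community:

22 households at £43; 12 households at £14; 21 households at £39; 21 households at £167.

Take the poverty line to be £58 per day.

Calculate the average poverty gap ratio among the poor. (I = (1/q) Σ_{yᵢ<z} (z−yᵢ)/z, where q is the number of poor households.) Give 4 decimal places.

0.3940

Below the line: 12×£14, 21×£39, 22×£43 (q = 55 of N = 76).
Relative gaps: 0.7586 (×12), 0.3276 (×21), 0.2586 (×22); sum = 21.672414.
I averages over the q = 55 poor units only: 21.672414 / 55 = 0.3940.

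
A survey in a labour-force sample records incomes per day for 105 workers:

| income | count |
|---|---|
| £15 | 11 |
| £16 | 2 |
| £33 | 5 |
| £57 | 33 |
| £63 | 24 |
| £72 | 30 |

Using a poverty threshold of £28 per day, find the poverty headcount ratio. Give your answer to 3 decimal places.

0.124

13 of the 105 workers have income below £28.
H = 13/105 = 0.124.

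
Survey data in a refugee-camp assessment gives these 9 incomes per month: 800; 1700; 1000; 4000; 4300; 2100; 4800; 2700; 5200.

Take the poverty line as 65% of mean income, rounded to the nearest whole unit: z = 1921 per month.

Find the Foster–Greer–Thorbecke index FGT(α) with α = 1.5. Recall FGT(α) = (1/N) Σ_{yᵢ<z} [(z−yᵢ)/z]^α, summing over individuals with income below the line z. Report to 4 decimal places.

Below the line: 800, 1000, 1700 (q = 3 of N = 9).
Normalized shortfalls: (1921−800)/1921 = 0.5836; (1921−1000)/1921 = 0.4794; (1921−1700)/1921 = 0.1150.
Raised to α = 1.5: 0.44578; 0.33197; 0.03902.
Sum = 0.816767; FGT(1.5) = 0.816767 / 9 = 0.0908.

0.0908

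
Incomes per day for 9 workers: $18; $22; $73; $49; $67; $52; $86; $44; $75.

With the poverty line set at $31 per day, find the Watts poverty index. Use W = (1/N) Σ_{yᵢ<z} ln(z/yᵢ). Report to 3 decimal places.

Below the line: $18, $22 (q = 2 of N = 9).
Log shortfalls: ln(31/18) = 0.5436; ln(31/22) = 0.3429.
W = 0.886560 / 9 = 0.099.

0.099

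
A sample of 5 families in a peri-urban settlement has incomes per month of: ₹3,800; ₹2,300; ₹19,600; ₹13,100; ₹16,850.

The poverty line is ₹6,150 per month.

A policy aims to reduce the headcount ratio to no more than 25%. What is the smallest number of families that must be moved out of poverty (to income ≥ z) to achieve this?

1

2 of the 5 families are poor, so H = 2/5 = 0.400.
A headcount ratio of at most 25% allows at most ⌊0.25 × 5⌋ = 1 poor families.
So at least 2 − 1 = 1 must be lifted.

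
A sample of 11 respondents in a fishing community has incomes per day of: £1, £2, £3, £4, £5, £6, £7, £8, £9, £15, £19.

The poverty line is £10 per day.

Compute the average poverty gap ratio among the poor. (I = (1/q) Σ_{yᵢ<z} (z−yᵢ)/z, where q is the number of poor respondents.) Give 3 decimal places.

0.500

Below z: £1, £2, £3, £4, £5, £6, £7, £8, £9 (q = 9 of N = 11).
Relative gaps: 0.9000, 0.8000, 0.7000, 0.6000, 0.5000, 0.4000, 0.3000, 0.2000, 0.1000; sum = 4.500000.
The income-gap ratio divides by q (the poor only): 4.500000 / 9 = 0.500.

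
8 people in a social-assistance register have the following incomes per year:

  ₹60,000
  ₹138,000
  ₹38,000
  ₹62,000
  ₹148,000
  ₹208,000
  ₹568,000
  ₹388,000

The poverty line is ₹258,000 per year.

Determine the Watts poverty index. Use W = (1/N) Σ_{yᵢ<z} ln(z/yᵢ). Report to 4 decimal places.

0.7746

Below z: ₹38,000, ₹60,000, ₹62,000, ₹138,000, ₹148,000, ₹208,000 (q = 6 of N = 8).
ln(z/y) terms: ln(258000/38000) = 1.9154; ln(258000/60000) = 1.4586; ln(258000/62000) = 1.4258; ln(258000/138000) = 0.6257; ln(258000/148000) = 0.5557; ln(258000/208000) = 0.2154.
W = 6.196688 / 8 = 0.7746.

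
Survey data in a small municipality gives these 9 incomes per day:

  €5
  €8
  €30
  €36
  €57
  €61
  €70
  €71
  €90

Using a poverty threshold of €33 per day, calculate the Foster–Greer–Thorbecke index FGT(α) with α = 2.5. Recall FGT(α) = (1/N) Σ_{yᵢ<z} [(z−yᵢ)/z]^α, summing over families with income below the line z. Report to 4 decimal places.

0.1295

Below the line: €5, €8, €30 (q = 3 of N = 9).
Normalized shortfalls: (33−5)/33 = 0.8485; (33−8)/33 = 0.7576; (33−30)/33 = 0.0909.
Raised to α = 2.5: 0.66315; 0.49953; 0.00249.
Sum = 1.165174; FGT(2.5) = 1.165174 / 9 = 0.1295.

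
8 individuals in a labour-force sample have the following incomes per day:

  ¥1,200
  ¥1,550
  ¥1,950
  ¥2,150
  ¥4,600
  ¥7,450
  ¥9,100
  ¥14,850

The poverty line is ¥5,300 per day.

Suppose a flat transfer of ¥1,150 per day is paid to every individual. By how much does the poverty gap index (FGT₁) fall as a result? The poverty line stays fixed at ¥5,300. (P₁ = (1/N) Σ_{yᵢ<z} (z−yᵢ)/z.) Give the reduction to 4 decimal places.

0.1250

Before: below the line — ¥1,200, ¥1,550, ¥1,950, ¥2,150, ¥4,600; poverty gap index (FGT₁) = 0.354953.
After the ¥1,150 transfer: below the line — ¥2,350, ¥2,700, ¥3,100, ¥3,300; poverty gap index (FGT₁) = 0.229953.
Reduction = 0.354953 − 0.229953 = 0.1250.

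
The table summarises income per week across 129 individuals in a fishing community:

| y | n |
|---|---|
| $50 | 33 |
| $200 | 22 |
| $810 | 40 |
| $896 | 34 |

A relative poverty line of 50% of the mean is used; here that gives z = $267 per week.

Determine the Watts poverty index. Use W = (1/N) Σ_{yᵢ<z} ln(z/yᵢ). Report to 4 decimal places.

0.4778

Below the line: 33×$50, 22×$200 (q = 55 of N = 129).
Log shortfalls: ln(267/50) = 1.6752 (×33); ln(267/200) = 0.2889 (×22).
W = 61.638935 / 129 = 0.4778.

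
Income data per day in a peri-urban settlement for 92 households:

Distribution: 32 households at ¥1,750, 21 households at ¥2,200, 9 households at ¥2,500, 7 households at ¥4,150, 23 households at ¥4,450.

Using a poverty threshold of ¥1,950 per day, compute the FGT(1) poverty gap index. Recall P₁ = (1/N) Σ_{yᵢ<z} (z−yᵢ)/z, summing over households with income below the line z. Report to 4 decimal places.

Incomes under z: 32×¥1,750 (q = 32 of N = 92).
Shortfall ratios: (1950−1750)/1950 = 0.1026 (×32).
Σ = 3.282051. Dividing by the full population N = 92 gives P₁ = 0.0357.

0.0357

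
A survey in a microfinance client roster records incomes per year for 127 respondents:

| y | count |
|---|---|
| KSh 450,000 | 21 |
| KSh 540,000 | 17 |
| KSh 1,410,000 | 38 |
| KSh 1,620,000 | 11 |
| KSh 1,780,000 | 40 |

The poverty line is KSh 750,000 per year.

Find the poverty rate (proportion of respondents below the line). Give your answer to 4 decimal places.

0.2992

38 of the 127 respondents have income below KSh 750,000.
H = 38/127 = 0.2992.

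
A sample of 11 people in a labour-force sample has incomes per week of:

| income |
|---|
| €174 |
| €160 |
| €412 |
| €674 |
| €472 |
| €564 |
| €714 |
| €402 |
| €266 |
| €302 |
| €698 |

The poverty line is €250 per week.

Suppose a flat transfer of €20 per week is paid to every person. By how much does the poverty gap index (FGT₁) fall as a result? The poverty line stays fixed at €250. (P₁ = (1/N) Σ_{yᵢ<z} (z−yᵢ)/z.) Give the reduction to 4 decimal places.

0.0145

Before: below the line — €160, €174; poverty gap index (FGT₁) = 0.060364.
After the €20 transfer: below the line — €180, €194; poverty gap index (FGT₁) = 0.045818.
Reduction = 0.060364 − 0.045818 = 0.0145.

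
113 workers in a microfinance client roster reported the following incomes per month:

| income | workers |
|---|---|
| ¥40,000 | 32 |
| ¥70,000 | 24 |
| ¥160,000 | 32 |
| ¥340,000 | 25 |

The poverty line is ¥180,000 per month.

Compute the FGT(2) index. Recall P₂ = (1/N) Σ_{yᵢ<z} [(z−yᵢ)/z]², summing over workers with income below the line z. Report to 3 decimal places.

0.254

Poor units: 32×¥40,000, 24×¥70,000, 32×¥160,000 (q = 88 of N = 113).
Gap ratios (z−y)/z: (180000−40000)/180000 = 0.7778 (×32); (180000−70000)/180000 = 0.6111 (×24); (180000−160000)/180000 = 0.1111 (×32).
Squared: 0.6049 (×32); 0.3735 (×24); 0.0123 (×32).
Sum = 28.716049; P₂ = 28.716049 / 113 = 0.254.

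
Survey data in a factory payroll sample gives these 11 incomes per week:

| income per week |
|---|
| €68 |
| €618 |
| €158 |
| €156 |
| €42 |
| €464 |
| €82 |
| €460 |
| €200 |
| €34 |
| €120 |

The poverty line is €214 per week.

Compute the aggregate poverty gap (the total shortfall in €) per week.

€852

Incomes under z: €34, €42, €68, €82, €120, €156, €158, €200 (q = 8 of N = 11).
Individual gaps: 214−34 = 180; 214−42 = 172; 214−68 = 146; 214−82 = 132; 214−120 = 94; 214−156 = 58; 214−158 = 56; 214−200 = 14.
Aggregate gap = €852.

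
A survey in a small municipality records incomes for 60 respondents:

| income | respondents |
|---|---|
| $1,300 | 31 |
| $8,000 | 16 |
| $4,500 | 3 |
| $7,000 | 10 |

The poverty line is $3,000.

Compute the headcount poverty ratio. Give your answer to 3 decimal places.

0.517

31 of the 60 respondents have income below $3,000.
H = 31/60 = 0.517.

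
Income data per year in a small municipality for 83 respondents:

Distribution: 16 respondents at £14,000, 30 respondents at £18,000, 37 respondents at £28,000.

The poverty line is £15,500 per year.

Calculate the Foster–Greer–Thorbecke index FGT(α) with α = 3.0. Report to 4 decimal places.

0.0002

Below the line: 16×£14,000 (q = 16 of N = 83).
Gap ratios (z−y)/z: (15500−14000)/15500 = 0.0968 (×16).
Raised to α = 3.0: 0.00091 (×16).
Sum = 0.014501; FGT(3.0) = 0.014501 / 83 = 0.0002.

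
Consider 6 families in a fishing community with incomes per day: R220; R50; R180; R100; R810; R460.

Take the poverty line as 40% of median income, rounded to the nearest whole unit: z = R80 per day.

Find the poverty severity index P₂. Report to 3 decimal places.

Incomes under z: R50 (q = 1 of N = 6).
Gap ratios (z−y)/z: (80−50)/80 = 0.3750.
Squared: 0.1406.
Sum = 0.140625; P₂ = 0.140625 / 6 = 0.023.

0.023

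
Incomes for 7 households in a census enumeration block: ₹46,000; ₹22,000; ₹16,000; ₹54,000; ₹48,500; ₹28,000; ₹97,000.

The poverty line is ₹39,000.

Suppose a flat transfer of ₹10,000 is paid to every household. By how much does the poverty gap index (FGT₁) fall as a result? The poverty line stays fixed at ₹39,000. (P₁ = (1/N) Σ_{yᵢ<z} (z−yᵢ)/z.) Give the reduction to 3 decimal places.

Before: below the line — ₹16,000, ₹22,000, ₹28,000; poverty gap index (FGT₁) = 0.18681.
After the ₹10,000 transfer: below the line — ₹26,000, ₹32,000, ₹38,000; poverty gap index (FGT₁) = 0.07692.
Reduction = 0.18681 − 0.07692 = 0.110.

0.110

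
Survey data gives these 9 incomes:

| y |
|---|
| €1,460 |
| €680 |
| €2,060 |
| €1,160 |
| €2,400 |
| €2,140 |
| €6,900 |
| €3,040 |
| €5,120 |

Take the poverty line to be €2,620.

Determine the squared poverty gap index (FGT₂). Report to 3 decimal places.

0.127

Below z: €680, €1,160, €1,460, €2,060, €2,140, €2,400 (q = 6 of N = 9).
Shortfall ratios: (2620−680)/2620 = 0.7405; (2620−1160)/2620 = 0.5573; (2620−1460)/2620 = 0.4427; (2620−2060)/2620 = 0.2137; (2620−2140)/2620 = 0.1832; (2620−2400)/2620 = 0.0840.
Squared: 0.5483; 0.3105; 0.1960; 0.0457; 0.0336; 0.0071.
Sum = 1.141134; P₂ = 1.141134 / 9 = 0.127.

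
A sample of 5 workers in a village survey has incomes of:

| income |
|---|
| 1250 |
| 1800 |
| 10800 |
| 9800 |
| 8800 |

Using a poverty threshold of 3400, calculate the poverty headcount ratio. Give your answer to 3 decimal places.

0.400

2 of the 5 workers have income below 3400.
H = 2/5 = 0.400.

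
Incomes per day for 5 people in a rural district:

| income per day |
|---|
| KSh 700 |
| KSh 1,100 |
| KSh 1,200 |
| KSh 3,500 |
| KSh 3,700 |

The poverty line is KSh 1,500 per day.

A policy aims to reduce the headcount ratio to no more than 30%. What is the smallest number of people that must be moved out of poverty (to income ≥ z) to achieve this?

2

3 of the 5 people are poor, so H = 3/5 = 0.600.
A headcount ratio of at most 30% allows at most ⌊0.30 × 5⌋ = 1 poor people.
So at least 3 − 1 = 2 must be lifted.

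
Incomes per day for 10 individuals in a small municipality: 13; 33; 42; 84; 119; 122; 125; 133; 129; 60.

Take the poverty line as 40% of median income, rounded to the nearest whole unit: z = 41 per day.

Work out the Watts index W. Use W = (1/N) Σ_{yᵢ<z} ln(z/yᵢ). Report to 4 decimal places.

0.1366

Poor units: 13, 33 (q = 2 of N = 10).
Log shortfalls: ln(41/13) = 1.1486; ln(41/33) = 0.2171.
W = 1.365687 / 10 = 0.1366.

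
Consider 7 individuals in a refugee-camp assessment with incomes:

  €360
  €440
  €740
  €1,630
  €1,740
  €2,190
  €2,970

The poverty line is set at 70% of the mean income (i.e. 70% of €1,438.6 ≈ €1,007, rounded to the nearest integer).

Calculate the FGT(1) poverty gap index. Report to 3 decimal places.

Incomes under z: €360, €440, €740 (q = 3 of N = 7).
Gap ratios (z−y)/z: (1007−360)/1007 = 0.6425; (1007−440)/1007 = 0.5631; (1007−740)/1007 = 0.2651.
Sum of shortfalls = 1.470705; P₁ averages over all N: 1.470705 / 7 = 0.210.

0.210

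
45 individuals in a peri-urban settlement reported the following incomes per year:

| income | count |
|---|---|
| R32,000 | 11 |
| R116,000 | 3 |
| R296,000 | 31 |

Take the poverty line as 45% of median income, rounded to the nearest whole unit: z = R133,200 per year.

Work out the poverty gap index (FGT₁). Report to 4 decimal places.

0.1943

Poor units: 11×R32,000, 3×R116,000 (q = 14 of N = 45).
Relative gaps: (133200−32000)/133200 = 0.7598 (×11); (133200−116000)/133200 = 0.1291 (×3).
Σ = 8.744745. Dividing by the full population N = 45 gives P₁ = 0.1943.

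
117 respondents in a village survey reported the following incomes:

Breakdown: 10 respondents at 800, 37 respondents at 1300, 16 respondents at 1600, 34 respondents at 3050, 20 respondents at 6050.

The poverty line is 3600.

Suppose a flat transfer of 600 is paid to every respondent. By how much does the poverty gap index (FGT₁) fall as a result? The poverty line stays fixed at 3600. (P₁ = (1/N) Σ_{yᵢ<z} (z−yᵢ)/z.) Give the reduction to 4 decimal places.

0.1341

Before: below the line — 10×800, 37×1300, 16×1600, 34×3050; poverty gap index (FGT₁) = 0.388889.
After the 600 transfer: below the line — 10×1400, 37×1900, 16×2200; poverty gap index (FGT₁) = 0.254748.
Reduction = 0.388889 − 0.254748 = 0.1341.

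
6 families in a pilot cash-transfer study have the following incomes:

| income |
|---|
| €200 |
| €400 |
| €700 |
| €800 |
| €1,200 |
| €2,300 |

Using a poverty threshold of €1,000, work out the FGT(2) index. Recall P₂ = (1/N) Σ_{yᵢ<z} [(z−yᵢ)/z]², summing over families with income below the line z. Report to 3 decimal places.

0.188

Incomes under z: €200, €400, €700, €800 (q = 4 of N = 6).
Relative gaps: (1000−200)/1000 = 0.8000; (1000−400)/1000 = 0.6000; (1000−700)/1000 = 0.3000; (1000−800)/1000 = 0.2000.
Squared: 0.6400; 0.3600; 0.0900; 0.0400.
Sum = 1.130000; P₂ = 1.130000 / 6 = 0.188.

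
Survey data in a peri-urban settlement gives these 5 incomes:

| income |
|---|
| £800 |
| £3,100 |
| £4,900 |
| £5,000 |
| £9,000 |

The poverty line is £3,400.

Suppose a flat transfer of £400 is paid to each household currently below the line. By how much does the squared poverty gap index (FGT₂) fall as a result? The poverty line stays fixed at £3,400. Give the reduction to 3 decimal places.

Before: below the line — £800, £3,100; squared poverty gap index (FGT₂) = 0.11851.
After the £400 transfer: below the line — £1,200; squared poverty gap index (FGT₂) = 0.08374.
Reduction = 0.11851 − 0.08374 = 0.035.

0.035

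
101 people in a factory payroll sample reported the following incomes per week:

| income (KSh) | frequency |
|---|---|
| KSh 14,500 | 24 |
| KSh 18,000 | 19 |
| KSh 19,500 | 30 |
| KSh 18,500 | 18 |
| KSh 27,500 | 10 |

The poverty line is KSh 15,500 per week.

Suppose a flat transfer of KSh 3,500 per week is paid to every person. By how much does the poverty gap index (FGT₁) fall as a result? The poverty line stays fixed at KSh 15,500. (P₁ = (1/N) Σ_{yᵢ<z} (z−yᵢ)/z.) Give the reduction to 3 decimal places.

0.015

Before: below the line — 24×KSh 14,500; poverty gap index (FGT₁) = 0.01533.
After the KSh 3,500 transfer: below the line — none; poverty gap index (FGT₁) = 0.00000.
Reduction = 0.01533 − 0.00000 = 0.015.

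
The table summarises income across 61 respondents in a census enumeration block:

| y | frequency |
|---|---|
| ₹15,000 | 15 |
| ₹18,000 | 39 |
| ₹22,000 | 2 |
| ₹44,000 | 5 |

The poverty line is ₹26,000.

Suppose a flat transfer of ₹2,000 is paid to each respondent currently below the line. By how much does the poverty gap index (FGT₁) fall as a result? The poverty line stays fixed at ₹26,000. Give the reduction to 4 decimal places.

Before: below the line — 15×₹15,000, 39×₹18,000, 2×₹22,000; poverty gap index (FGT₁) = 0.305801.
After the ₹2,000 transfer: below the line — 15×₹17,000, 39×₹20,000, 2×₹24,000; poverty gap index (FGT₁) = 0.235183.
Reduction = 0.305801 − 0.235183 = 0.0706.

0.0706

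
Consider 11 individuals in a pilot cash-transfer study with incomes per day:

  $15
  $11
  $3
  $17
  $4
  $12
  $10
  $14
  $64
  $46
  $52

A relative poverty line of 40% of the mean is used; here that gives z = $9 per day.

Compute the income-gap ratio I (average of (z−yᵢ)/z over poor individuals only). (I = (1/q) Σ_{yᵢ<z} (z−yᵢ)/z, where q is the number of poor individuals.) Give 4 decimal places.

Poor units: $3, $4 (q = 2 of N = 11).
Shortfall ratios (z−y)/z: 0.6667, 0.5556; sum = 1.222222.
The income-gap ratio divides by q (the poor only): 1.222222 / 2 = 0.6111.

0.6111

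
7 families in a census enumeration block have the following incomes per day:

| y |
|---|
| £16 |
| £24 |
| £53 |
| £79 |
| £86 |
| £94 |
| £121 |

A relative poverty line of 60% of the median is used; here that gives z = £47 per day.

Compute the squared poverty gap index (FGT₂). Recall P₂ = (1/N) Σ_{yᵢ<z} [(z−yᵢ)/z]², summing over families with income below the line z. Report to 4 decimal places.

Poor units: £16, £24 (q = 2 of N = 7).
Gap ratios (z−y)/z: (47−16)/47 = 0.6596; (47−24)/47 = 0.4894.
Squared: 0.4350; 0.2395.
Sum = 0.674513; P₂ = 0.674513 / 7 = 0.0964.

0.0964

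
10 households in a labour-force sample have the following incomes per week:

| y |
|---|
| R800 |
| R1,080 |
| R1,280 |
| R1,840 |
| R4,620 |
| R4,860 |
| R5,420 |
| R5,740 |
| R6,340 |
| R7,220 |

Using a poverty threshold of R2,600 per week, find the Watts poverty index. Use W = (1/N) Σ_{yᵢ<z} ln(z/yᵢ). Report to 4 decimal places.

0.3112

Poor units: R800, R1,080, R1,280, R1,840 (q = 4 of N = 10).
Log shortfalls: ln(2600/800) = 1.1787; ln(2600/1080) = 0.8786; ln(2600/1280) = 0.7087; ln(2600/1840) = 0.3457.
W = 3.111603 / 10 = 0.3112.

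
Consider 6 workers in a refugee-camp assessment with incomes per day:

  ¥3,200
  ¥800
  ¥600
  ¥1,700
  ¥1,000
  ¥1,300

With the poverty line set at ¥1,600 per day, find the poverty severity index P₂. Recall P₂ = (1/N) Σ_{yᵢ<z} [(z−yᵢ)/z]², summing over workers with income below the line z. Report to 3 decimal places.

0.136

Incomes under z: ¥600, ¥800, ¥1,000, ¥1,300 (q = 4 of N = 6).
Gap ratios (z−y)/z: (1600−600)/1600 = 0.6250; (1600−800)/1600 = 0.5000; (1600−1000)/1600 = 0.3750; (1600−1300)/1600 = 0.1875.
Squared: 0.3906; 0.2500; 0.1406; 0.0352.
Sum = 0.816406; P₂ = 0.816406 / 6 = 0.136.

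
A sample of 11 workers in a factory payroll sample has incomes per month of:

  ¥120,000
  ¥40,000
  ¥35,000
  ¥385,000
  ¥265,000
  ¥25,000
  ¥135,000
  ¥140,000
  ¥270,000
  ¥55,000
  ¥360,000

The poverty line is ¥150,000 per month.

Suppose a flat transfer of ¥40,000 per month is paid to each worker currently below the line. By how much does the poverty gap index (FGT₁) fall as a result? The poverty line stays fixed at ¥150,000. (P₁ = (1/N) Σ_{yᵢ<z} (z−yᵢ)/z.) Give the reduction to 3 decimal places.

Before: below the line — ¥25,000, ¥35,000, ¥40,000, ¥55,000, ¥120,000, ¥135,000, ¥140,000; poverty gap index (FGT₁) = 0.30303.
After the ¥40,000 transfer: below the line — ¥65,000, ¥75,000, ¥80,000, ¥95,000; poverty gap index (FGT₁) = 0.17273.
Reduction = 0.30303 − 0.17273 = 0.130.

0.130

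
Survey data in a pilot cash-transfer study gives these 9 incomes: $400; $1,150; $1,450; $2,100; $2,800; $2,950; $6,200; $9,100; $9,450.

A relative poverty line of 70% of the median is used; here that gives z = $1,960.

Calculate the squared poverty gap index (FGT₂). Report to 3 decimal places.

Below the line: $400, $1,150, $1,450 (q = 3 of N = 9).
Gap ratios (z−y)/z: (1960−400)/1960 = 0.7959; (1960−1150)/1960 = 0.4133; (1960−1450)/1960 = 0.2602.
Squared: 0.6335; 0.1708; 0.0677.
Sum = 0.871980; P₂ = 0.871980 / 9 = 0.097.

0.097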